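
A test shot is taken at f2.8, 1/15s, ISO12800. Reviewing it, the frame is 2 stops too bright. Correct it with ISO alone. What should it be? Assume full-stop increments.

ISO 3200

Overexposed by 2 stops → need 2 stops darker.
ISO: 12800 → 6400 → 3200.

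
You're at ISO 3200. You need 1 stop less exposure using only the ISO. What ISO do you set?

ISO: 3200 → 1600 — 1 stop dropped (darker).

ISO 1600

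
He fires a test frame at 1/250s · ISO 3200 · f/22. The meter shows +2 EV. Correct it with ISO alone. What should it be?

Overexposed by 2 stops → need 2 stops darker.
ISO: 3200 → 1600 → 800.

ISO 800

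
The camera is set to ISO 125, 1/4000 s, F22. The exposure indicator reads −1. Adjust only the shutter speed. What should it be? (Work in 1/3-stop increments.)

1/2000s

Underexposed by 1 stop → need 1 stop brighter.
Shutter speed: 1/4000 → 1/3200 → 1/2500 → 1/2000.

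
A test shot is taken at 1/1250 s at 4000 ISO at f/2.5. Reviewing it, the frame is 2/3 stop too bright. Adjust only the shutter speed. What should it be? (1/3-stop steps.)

1/2000s

Overexposed by 2/3 stop → need 2/3 stop darker.
Shutter speed: 1/1250 → 1/1600 → 1/2000.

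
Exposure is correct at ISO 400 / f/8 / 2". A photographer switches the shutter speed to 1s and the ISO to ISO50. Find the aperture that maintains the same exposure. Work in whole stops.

Shutter speed: 2 → 1 — 1 stop faster (darker).
ISO: 400 → 200 → 100 → 50 — 3 stops lower (darker).
Net change so far: 4 stops darker. Offset with the aperture: f/8 → f/5.6 → f/4 → f/2.8 → f/2.

f/2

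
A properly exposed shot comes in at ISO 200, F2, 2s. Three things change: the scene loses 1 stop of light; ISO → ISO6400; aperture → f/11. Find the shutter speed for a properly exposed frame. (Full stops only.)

4 s

Scene light: 1 stop darker.
ISO: 200 → 400 → 800 → 1600 → 3200 → 6400 — 5 stops higher (brighter).
Aperture: f/2 → f/2.8 → f/4 → f/5.6 → f/8 → f/11 — 5 stops stopped down (darker).
Net so far: 1 stop darker. Shutter speed: 2 → 4.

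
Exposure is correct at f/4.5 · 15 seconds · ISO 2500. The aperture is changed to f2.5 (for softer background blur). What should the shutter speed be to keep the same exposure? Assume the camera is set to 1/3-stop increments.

5 s

Aperture: f/4.5 → f/4 → f/3.5 → f/3.2 → f/2.8 → f/2.5 — 1 2/3 stops wider (brighter).
Need 1 2/3 stops darker from the shutter speed: 15 → 13 → 10 → 8 → 6 → 5.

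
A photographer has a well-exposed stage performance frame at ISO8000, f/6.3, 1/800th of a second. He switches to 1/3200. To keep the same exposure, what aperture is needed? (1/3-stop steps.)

f/3.2

Shutter speed: 1/800 → 1/1000 → 1/1250 → 1/1600 → 1/2000 → 1/2500 → 1/3200 — 2 stops faster (darker).
Need 2 stops brighter from the aperture: f/6.3 → f/5.6 → f/5 → f/4.5 → f/4 → f/3.5 → f/3.2.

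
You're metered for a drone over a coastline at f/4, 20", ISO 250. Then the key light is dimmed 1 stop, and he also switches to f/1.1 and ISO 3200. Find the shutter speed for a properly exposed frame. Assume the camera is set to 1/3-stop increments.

Scene light: 1 stop darker.
Aperture: f/4 → f/3.5 → f/3.2 → f/2.8 → f/2.5 → f/2.2 → f/2 → f/1.8 → f/1.6 → f/1.4 → f/1.2 → f/1.1 — 3 2/3 stops opened up (brighter).
ISO: 250 → 320 → 400 → 500 → 640 → 800 → 1000 → 1250 → 1600 → 2000 → 2500 → 3200 — 3 2/3 stops higher (brighter).
Net so far: 6 1/3 stops brighter. Shutter speed: 20 → 15 → 13 → 10 → 8 → 6 → 5 → 4 → 3.2 → 2.5 → 2 → 1.6 → 1.3 → 1 → 0.8 → 0.6 → 0.5 → 0.4 → 0.3 → 1/4.

1/4s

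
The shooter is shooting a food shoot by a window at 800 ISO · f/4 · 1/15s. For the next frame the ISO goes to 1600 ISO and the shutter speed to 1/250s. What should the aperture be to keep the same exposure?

f/1.4

ISO: 800 → 1600 — 1 stop raised (brighter).
Shutter speed: 1/15 → 1/30 → 1/60 → 1/125 → 1/250 — 4 stops shorter (darker).
Net change so far: 3 stops darker. Offset with the aperture: f/4 → f/2.8 → f/2 → f/1.4.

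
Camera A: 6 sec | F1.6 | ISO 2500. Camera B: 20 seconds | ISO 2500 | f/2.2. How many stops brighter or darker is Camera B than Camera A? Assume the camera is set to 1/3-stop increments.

Aperture: f/1.6 → f/1.8 → f/2 → f/2.2 — 1 stop smaller aperture (darker).
Shutter speed: 6 → 8 → 10 → 13 → 15 → 20 — 1 2/3 stops slower (brighter).
ISO: unchanged.
Net: −1 +1 2/3 = +2/3 stops.

2/3 stop brighter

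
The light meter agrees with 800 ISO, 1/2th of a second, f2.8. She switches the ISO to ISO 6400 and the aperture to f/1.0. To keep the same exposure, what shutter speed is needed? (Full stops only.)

1/125s

ISO: 800 → 1600 → 3200 → 6400 — 3 stops raised (brighter).
Aperture: f/2.8 → f/2 → f/1.4 → f/1.0 — 3 stops larger aperture (brighter).
Net change so far: 6 stops brighter. Offset with the shutter speed: 1/2 → 1/4 → 1/8 → 1/15 → 1/30 → 1/60 → 1/125.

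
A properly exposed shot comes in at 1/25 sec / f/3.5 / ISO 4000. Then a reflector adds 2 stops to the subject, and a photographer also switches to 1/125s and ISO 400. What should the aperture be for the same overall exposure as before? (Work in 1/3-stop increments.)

Scene light: 2 stops brighter.
Shutter speed: 1/25 → 1/30 → 1/40 → 1/50 → 1/60 → 1/80 → 1/100 → 1/125 — 2 1/3 stops shorter (darker).
ISO: 4000 → 3200 → 2500 → 2000 → 1600 → 1250 → 1000 → 800 → 640 → 500 → 400 — 3 1/3 stops dropped (darker).
Net so far: 3 2/3 stops darker. Aperture: f/3.5 → f/3.2 → f/2.8 → f/2.5 → f/2.2 → f/2 → f/1.8 → f/1.6 → f/1.4 → f/1.2 → f/1.1 → f/1.0.

f/1.0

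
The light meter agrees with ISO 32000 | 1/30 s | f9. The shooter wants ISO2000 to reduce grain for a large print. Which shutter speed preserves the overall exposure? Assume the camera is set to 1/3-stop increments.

ISO: 32000 → 25600 → 20000 → 16000 → 12800 → 10000 → 8000 → 6400 → 5000 → 4000 → 3200 → 2500 → 2000 — 4 stops dropped (darker).
Need 4 stops brighter from the shutter speed: 1/30 → 1/25 → 1/20 → 1/15 → 1/13 → 1/10 → 1/8 → 1/6 → 1/5 → 1/4 → 0.3 → 0.4 → 0.5.

0.5 s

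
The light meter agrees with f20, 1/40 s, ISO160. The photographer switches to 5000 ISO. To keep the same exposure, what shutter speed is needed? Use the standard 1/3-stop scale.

1/1250s

ISO: 160 → 200 → 250 → 320 → 400 → 500 → 640 → 800 → 1000 → 1250 → 1600 → 2000 → 2500 → 3200 → 4000 → 5000 — 5 stops higher (brighter).
Need 5 stops darker from the shutter speed: 1/40 → 1/50 → 1/60 → 1/80 → 1/100 → 1/125 → 1/160 → 1/200 → 1/250 → 1/320 → 1/400 → 1/500 → 1/640 → 1/800 → 1/1000 → 1/1250.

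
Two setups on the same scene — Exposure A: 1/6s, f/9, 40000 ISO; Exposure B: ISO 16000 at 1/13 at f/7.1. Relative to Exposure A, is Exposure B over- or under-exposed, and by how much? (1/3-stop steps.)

1 2/3 stops darker

Aperture: f/9 → f/8 → f/7.1 — 2/3 stop wider (brighter).
Shutter speed: 1/6 → 1/8 → 1/10 → 1/13 — 1 stop shorter (darker).
ISO: 40000 → 32000 → 25600 → 20000 → 16000 — 1 1/3 stops lower (darker).
Net: +2/3 −1 −1 1/3 = −1 2/3 stops.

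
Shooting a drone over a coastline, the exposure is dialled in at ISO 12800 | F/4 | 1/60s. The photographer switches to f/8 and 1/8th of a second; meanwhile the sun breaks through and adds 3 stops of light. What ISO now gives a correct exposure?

ISO 800

Scene light: 3 stops brighter.
Aperture: f/4 → f/5.6 → f/8 — 2 stops smaller aperture (darker).
Shutter speed: 1/60 → 1/30 → 1/15 → 1/8 — 3 stops slower (brighter).
Net so far: 4 stops brighter. ISO: 12800 → 6400 → 3200 → 1600 → 800.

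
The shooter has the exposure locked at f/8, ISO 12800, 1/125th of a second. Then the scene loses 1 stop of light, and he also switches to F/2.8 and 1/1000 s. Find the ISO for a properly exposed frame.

Scene light: 1 stop darker.
Aperture: f/8 → f/5.6 → f/4 → f/2.8 — 3 stops opened up (brighter).
Shutter speed: 1/125 → 1/250 → 1/500 → 1/1000 — 3 stops faster (darker).
Net so far: 1 stop darker. ISO: 12800 → 25600.

ISO 25600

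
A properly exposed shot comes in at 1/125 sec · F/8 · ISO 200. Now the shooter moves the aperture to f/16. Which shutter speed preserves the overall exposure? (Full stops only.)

1/30s

Aperture: f/8 → f/11 → f/16 — 2 stops narrower (darker).
Need 2 stops brighter from the shutter speed: 1/125 → 1/60 → 1/30.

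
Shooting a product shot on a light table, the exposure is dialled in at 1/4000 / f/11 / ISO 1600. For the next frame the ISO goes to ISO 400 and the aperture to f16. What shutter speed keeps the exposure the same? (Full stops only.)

ISO: 1600 → 800 → 400 — 2 stops dropped (darker).
Aperture: f/11 → f/16 — 1 stop narrower (darker).
Net change so far: 3 stops darker. Offset with the shutter speed: 1/4000 → 1/2000 → 1/1000 → 1/500.

1/500s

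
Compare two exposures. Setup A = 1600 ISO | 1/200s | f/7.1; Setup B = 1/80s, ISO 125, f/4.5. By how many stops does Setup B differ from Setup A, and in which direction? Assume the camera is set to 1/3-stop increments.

1 stop darker

Aperture: f/7.1 → f/6.3 → f/5.6 → f/5 → f/4.5 — 1 1/3 stops wider (brighter).
Shutter speed: 1/200 → 1/160 → 1/125 → 1/100 → 1/80 — 1 1/3 stops longer (brighter).
ISO: 1600 → 1250 → 1000 → 800 → 640 → 500 → 400 → 320 → 250 → 200 → 160 → 125 — 3 2/3 stops lower (darker).
Net: +1 1/3 +1 1/3 −3 2/3 = −1 stop.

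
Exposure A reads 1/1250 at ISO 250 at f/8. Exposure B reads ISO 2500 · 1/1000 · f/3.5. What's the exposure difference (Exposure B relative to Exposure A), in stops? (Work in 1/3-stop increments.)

6 stops brighter

Aperture: f/8 → f/7.1 → f/6.3 → f/5.6 → f/5 → f/4.5 → f/4 → f/3.5 — 2 1/3 stops wider (brighter).
Shutter speed: 1/1250 → 1/1000 — 1/3 stop slower (brighter).
ISO: 250 → 320 → 400 → 500 → 640 → 800 → 1000 → 1250 → 1600 → 2000 → 2500 — 3 1/3 stops raised (brighter).
Net: +2 1/3 +1/3 +3 1/3 = +6 stops.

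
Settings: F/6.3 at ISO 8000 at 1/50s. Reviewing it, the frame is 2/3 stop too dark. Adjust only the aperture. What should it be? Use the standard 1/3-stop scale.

f/5

Underexposed by 2/3 stop → need 2/3 stop brighter.
Aperture: f/6.3 → f/5.6 → f/5.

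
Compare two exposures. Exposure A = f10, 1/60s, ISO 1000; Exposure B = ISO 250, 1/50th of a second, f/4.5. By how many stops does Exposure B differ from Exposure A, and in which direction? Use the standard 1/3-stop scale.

Aperture: f/10 → f/9 → f/8 → f/7.1 → f/6.3 → f/5.6 → f/5 → f/4.5 — 2 1/3 stops wider (brighter).
Shutter speed: 1/60 → 1/50 — 1/3 stop longer (brighter).
ISO: 1000 → 800 → 640 → 500 → 400 → 320 → 250 — 2 stops dropped (darker).
Net: +2 1/3 +1/3 −2 = +2/3 stops.

2/3 stop brighter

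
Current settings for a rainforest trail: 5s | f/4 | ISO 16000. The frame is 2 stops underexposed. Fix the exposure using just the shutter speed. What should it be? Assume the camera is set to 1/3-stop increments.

20 s

Underexposed by 2 stops → need 2 stops brighter.
Shutter speed: 5 → 6 → 8 → 10 → 13 → 15 → 20.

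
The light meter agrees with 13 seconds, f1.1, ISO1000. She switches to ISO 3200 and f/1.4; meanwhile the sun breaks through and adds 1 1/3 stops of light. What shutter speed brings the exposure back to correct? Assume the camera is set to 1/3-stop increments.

2.5 s

Scene light: 1 1/3 stops brighter.
ISO: 1000 → 1250 → 1600 → 2000 → 2500 → 3200 — 1 2/3 stops raised (brighter).
Aperture: f/1.1 → f/1.2 → f/1.4 — 2/3 stop narrower (darker).
Net so far: 2 1/3 stops brighter. Shutter speed: 13 → 10 → 8 → 6 → 5 → 4 → 3.2 → 2.5.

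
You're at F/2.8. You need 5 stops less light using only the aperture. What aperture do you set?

Aperture: f/2.8 → f/4 → f/5.6 → f/8 → f/11 → f/16 — 5 stops narrower (darker).

f/16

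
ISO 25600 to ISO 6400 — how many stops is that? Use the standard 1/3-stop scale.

2 stops

25600 → 20000 → 16000 → 12800 → 10000 → 8000 → 6400 — count the steps: 6 third-stops = 2 stops.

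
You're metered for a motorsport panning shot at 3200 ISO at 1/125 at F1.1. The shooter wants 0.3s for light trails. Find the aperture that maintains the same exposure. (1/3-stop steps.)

f/7.1

Shutter speed: 1/125 → 1/100 → 1/80 → 1/60 → 1/50 → 1/40 → 1/30 → 1/25 → 1/20 → 1/15 → 1/13 → 1/10 → 1/8 → 1/6 → 1/5 → 1/4 → 0.3 — 5 1/3 stops slower (brighter).
Need 5 1/3 stops darker from the aperture: f/1.1 → f/1.2 → f/1.4 → f/1.6 → f/1.8 → f/2 → f/2.2 → f/2.5 → f/2.8 → f/3.2 → f/3.5 → f/4 → f/4.5 → f/5 → f/5.6 → f/6.3 → f/7.1.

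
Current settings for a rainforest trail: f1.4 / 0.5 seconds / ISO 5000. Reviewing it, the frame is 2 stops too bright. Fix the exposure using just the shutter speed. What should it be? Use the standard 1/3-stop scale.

Overexposed by 2 stops → need 2 stops darker.
Shutter speed: 0.5 → 0.4 → 0.3 → 1/4 → 1/5 → 1/6 → 1/8.

1/8s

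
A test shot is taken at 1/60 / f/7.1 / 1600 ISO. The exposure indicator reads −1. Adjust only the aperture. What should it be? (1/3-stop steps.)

Underexposed by 1 stop → need 1 stop brighter.
Aperture: f/7.1 → f/6.3 → f/5.6 → f/5.

f/5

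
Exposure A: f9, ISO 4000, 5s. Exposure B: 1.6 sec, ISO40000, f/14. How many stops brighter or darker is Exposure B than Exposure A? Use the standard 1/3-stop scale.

Aperture: f/9 → f/10 → f/11 → f/13 → f/14 — 1 1/3 stops narrower (darker).
Shutter speed: 5 → 4 → 3.2 → 2.5 → 2 → 1.6 — 1 2/3 stops shorter (darker).
ISO: 4000 → 5000 → 6400 → 8000 → 10000 → 12800 → 16000 → 20000 → 25600 → 32000 → 40000 — 3 1/3 stops raised (brighter).
Net: −1 1/3 −1 2/3 +3 1/3 = +1/3 stops.

1/3 stop brighter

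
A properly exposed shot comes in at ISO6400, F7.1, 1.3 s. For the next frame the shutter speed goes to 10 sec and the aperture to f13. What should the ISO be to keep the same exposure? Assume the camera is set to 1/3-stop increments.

Shutter speed: 1.3 → 1.6 → 2 → 2.5 → 3.2 → 4 → 5 → 6 → 8 → 10 — 3 stops slower (brighter).
Aperture: f/7.1 → f/8 → f/9 → f/10 → f/11 → f/13 — 1 2/3 stops smaller aperture (darker).
Net change so far: 1 1/3 stops brighter. Offset with the ISO: 6400 → 5000 → 4000 → 3200 → 2500.

ISO 2500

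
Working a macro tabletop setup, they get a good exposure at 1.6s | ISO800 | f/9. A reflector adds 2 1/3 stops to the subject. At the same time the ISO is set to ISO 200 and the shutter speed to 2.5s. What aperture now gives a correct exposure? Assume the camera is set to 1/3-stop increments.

Scene light: 2 1/3 stops brighter.
ISO: 800 → 640 → 500 → 400 → 320 → 250 → 200 — 2 stops dropped (darker).
Shutter speed: 1.6 → 2 → 2.5 — 2/3 stop slower (brighter).
Net so far: 1 stop brighter. Aperture: f/9 → f/10 → f/11 → f/13.

f/13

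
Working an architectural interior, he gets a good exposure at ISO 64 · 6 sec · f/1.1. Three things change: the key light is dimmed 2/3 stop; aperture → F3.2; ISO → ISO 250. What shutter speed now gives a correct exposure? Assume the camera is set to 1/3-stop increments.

Scene light: 2/3 stop darker.
Aperture: f/1.1 → f/1.2 → f/1.4 → f/1.6 → f/1.8 → f/2 → f/2.2 → f/2.5 → f/2.8 → f/3.2 — 3 stops stopped down (darker).
ISO: 64 → 80 → 100 → 125 → 160 → 200 → 250 — 2 stops higher (brighter).
Net so far: 1 2/3 stops darker. Shutter speed: 6 → 8 → 10 → 13 → 15 → 20.

20 s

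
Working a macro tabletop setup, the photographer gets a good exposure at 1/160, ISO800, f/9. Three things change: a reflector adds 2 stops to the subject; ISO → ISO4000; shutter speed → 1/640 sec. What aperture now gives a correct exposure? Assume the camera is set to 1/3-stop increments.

Scene light: 2 stops brighter.
ISO: 800 → 1000 → 1250 → 1600 → 2000 → 2500 → 3200 → 4000 — 2 1/3 stops higher (brighter).
Shutter speed: 1/160 → 1/200 → 1/250 → 1/320 → 1/400 → 1/500 → 1/640 — 2 stops faster (darker).
Net so far: 2 1/3 stops brighter. Aperture: f/9 → f/10 → f/11 → f/13 → f/14 → f/16 → f/18 → f/20.

f/20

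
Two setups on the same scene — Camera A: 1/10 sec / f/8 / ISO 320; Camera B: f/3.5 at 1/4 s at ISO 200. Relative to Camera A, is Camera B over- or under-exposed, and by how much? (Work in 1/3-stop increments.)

3 stops brighter

Aperture: f/8 → f/7.1 → f/6.3 → f/5.6 → f/5 → f/4.5 → f/4 → f/3.5 — 2 1/3 stops opened up (brighter).
Shutter speed: 1/10 → 1/8 → 1/6 → 1/5 → 1/4 — 1 1/3 stops longer (brighter).
ISO: 320 → 250 → 200 — 2/3 stop dropped (darker).
Net: +2 1/3 +1 1/3 −2/3 = +3 stops.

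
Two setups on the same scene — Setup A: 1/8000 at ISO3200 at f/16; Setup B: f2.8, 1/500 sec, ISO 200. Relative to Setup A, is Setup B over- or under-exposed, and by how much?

5 stops brighter

Aperture: f/16 → f/11 → f/8 → f/5.6 → f/4 → f/2.8 — 5 stops wider (brighter).
Shutter speed: 1/8000 → 1/4000 → 1/2000 → 1/1000 → 1/500 — 4 stops longer (brighter).
ISO: 3200 → 1600 → 800 → 400 → 200 — 4 stops lower (darker).
Net: +5 +4 −4 = +5 stops.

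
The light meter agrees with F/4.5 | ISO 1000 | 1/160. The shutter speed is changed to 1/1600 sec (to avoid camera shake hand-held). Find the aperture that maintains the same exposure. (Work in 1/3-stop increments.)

f/1.4

Shutter speed: 1/160 → 1/200 → 1/250 → 1/320 → 1/400 → 1/500 → 1/640 → 1/800 → 1/1000 → 1/1250 → 1/1600 — 3 1/3 stops faster (darker).
Need 3 1/3 stops brighter from the aperture: f/4.5 → f/4 → f/3.5 → f/3.2 → f/2.8 → f/2.5 → f/2.2 → f/2 → f/1.8 → f/1.6 → f/1.4.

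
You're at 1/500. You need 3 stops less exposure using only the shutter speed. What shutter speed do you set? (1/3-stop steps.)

Shutter speed: 1/500 → 1/640 → 1/800 → 1/1000 → 1/1250 → 1/1600 → 1/2000 → 1/2500 → 1/3200 → 1/4000 — 3 stops shorter (darker).

1/4000s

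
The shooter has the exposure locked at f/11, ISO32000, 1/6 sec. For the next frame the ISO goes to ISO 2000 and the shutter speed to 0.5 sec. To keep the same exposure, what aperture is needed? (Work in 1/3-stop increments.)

f/5

ISO: 32000 → 25600 → 20000 → 16000 → 12800 → 10000 → 8000 → 6400 → 5000 → 4000 → 3200 → 2500 → 2000 — 4 stops dropped (darker).
Shutter speed: 1/6 → 1/5 → 1/4 → 0.3 → 0.4 → 0.5 — 1 2/3 stops slower (brighter).
Net change so far: 2 1/3 stops darker. Offset with the aperture: f/11 → f/10 → f/9 → f/8 → f/7.1 → f/6.3 → f/5.6 → f/5.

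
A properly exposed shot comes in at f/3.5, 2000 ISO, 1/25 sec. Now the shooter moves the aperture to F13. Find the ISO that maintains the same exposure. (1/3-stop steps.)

ISO 25600

Aperture: f/3.5 → f/4 → f/4.5 → f/5 → f/5.6 → f/6.3 → f/7.1 → f/8 → f/9 → f/10 → f/11 → f/13 — 3 2/3 stops smaller aperture (darker).
Need 3 2/3 stops brighter from the ISO: 2000 → 2500 → 3200 → 4000 → 5000 → 6400 → 8000 → 10000 → 12800 → 16000 → 20000 → 25600.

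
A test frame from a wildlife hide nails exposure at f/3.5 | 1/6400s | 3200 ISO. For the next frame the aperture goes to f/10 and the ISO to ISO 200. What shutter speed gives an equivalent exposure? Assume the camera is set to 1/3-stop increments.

1/50s

Aperture: f/3.5 → f/4 → f/4.5 → f/5 → f/5.6 → f/6.3 → f/7.1 → f/8 → f/9 → f/10 — 3 stops smaller aperture (darker).
ISO: 3200 → 2500 → 2000 → 1600 → 1250 → 1000 → 800 → 640 → 500 → 400 → 320 → 250 → 200 — 4 stops lower (darker).
Net change so far: 7 stops darker. Offset with the shutter speed: 1/6400 → 1/5000 → 1/4000 → 1/3200 → 1/2500 → 1/2000 → 1/1600 → 1/1250 → 1/1000 → 1/800 → 1/640 → 1/500 → 1/400 → 1/320 → 1/250 → 1/200 → 1/160 → 1/125 → 1/100 → 1/80 → 1/60 → 1/50.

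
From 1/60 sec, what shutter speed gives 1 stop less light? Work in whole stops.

Shutter speed: 1/60 → 1/125 — 1 stop shorter (darker).

1/125s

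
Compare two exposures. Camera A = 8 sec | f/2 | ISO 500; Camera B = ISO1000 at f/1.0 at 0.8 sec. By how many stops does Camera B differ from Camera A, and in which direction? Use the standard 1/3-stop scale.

1/3 stop darker

Aperture: f/2 → f/1.8 → f/1.6 → f/1.4 → f/1.2 → f/1.1 → f/1.0 — 2 stops larger aperture (brighter).
Shutter speed: 8 → 6 → 5 → 4 → 3.2 → 2.5 → 2 → 1.6 → 1.3 → 1 → 0.8 — 3 1/3 stops faster (darker).
ISO: 500 → 640 → 800 → 1000 — 1 stop higher (brighter).
Net: +2 −3 1/3 +1 = −1/3 stops.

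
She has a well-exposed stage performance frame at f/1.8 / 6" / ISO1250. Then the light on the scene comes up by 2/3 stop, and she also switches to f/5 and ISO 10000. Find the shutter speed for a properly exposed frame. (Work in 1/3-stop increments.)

4 s

Scene light: 2/3 stop brighter.
Aperture: f/1.8 → f/2 → f/2.2 → f/2.5 → f/2.8 → f/3.2 → f/3.5 → f/4 → f/4.5 → f/5 — 3 stops smaller aperture (darker).
ISO: 1250 → 1600 → 2000 → 2500 → 3200 → 4000 → 5000 → 6400 → 8000 → 10000 — 3 stops higher (brighter).
Net so far: 2/3 stop brighter. Shutter speed: 6 → 5 → 4.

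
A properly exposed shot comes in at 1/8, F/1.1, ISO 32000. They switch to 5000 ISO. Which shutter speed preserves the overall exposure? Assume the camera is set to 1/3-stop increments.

ISO: 32000 → 25600 → 20000 → 16000 → 12800 → 10000 → 8000 → 6400 → 5000 — 2 2/3 stops dropped (darker).
Need 2 2/3 stops brighter from the shutter speed: 1/8 → 1/6 → 1/5 → 1/4 → 0.3 → 0.4 → 0.5 → 0.6 → 0.8.

0.8 s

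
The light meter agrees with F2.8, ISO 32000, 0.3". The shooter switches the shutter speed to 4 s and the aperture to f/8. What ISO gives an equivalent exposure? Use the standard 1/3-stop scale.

Shutter speed: 0.3 → 0.4 → 0.5 → 0.6 → 0.8 → 1 → 1.3 → 1.6 → 2 → 2.5 → 3.2 → 4 — 3 2/3 stops longer (brighter).
Aperture: f/2.8 → f/3.2 → f/3.5 → f/4 → f/4.5 → f/5 → f/5.6 → f/6.3 → f/7.1 → f/8 — 3 stops smaller aperture (darker).
Net change so far: 2/3 stop brighter. Offset with the ISO: 32000 → 25600 → 20000.

ISO 20000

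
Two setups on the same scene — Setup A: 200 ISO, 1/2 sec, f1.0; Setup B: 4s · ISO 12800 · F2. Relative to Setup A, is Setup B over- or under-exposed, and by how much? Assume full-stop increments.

Aperture: f/1.0 → f/1.4 → f/2 — 2 stops narrower (darker).
Shutter speed: 1/2 → 1 → 2 → 4 — 3 stops longer (brighter).
ISO: 200 → 400 → 800 → 1600 → 3200 → 6400 → 12800 — 6 stops higher (brighter).
Net: −2 +3 +6 = +7 stops.

7 stops brighter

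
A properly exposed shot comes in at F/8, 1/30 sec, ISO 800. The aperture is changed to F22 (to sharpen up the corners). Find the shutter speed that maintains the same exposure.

1/4s

Aperture: f/8 → f/11 → f/16 → f/22 — 3 stops narrower (darker).
Need 3 stops brighter from the shutter speed: 1/30 → 1/15 → 1/8 → 1/4.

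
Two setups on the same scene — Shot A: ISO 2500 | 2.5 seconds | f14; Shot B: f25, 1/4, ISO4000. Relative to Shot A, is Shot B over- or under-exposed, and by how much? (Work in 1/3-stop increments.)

Aperture: f/14 → f/16 → f/18 → f/20 → f/22 → f/25 — 1 2/3 stops smaller aperture (darker).
Shutter speed: 2.5 → 2 → 1.6 → 1.3 → 1 → 0.8 → 0.6 → 0.5 → 0.4 → 0.3 → 1/4 — 3 1/3 stops faster (darker).
ISO: 2500 → 3200 → 4000 — 2/3 stop raised (brighter).
Net: −1 2/3 −3 1/3 +2/3 = −4 1/3 stops.

4 1/3 stops darker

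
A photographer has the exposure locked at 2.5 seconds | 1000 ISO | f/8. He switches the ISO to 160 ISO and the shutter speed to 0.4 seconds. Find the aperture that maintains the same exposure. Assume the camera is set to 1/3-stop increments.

ISO: 1000 → 800 → 640 → 500 → 400 → 320 → 250 → 200 → 160 — 2 2/3 stops lower (darker).
Shutter speed: 2.5 → 2 → 1.6 → 1.3 → 1 → 0.8 → 0.6 → 0.5 → 0.4 — 2 2/3 stops faster (darker).
Net change so far: 5 1/3 stops darker. Offset with the aperture: f/8 → f/7.1 → f/6.3 → f/5.6 → f/5 → f/4.5 → f/4 → f/3.5 → f/3.2 → f/2.8 → f/2.5 → f/2.2 → f/2 → f/1.8 → f/1.6 → f/1.4 → f/1.2.

f/1.2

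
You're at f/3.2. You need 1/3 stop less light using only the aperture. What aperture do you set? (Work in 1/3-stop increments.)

Aperture: f/3.2 → f/3.5 — 1/3 stop smaller aperture (darker).

f/3.5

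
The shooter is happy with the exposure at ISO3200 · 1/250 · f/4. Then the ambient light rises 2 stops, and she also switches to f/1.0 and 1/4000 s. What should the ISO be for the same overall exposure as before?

ISO 800

Scene light: 2 stops brighter.
Aperture: f/4 → f/2.8 → f/2 → f/1.4 → f/1.0 — 4 stops opened up (brighter).
Shutter speed: 1/250 → 1/500 → 1/1000 → 1/2000 → 1/4000 — 4 stops faster (darker).
Net so far: 2 stops brighter. ISO: 3200 → 1600 → 800.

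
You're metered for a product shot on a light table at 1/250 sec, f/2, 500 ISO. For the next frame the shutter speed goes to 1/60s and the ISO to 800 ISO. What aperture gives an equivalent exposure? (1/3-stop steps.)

Shutter speed: 1/250 → 1/200 → 1/160 → 1/125 → 1/100 → 1/80 → 1/60 — 2 stops slower (brighter).
ISO: 500 → 640 → 800 — 2/3 stop raised (brighter).
Net change so far: 2 2/3 stops brighter. Offset with the aperture: f/2 → f/2.2 → f/2.5 → f/2.8 → f/3.2 → f/3.5 → f/4 → f/4.5 → f/5.

f/5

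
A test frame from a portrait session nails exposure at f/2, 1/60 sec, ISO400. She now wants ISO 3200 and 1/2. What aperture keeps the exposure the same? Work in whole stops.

ISO: 400 → 800 → 1600 → 3200 — 3 stops higher (brighter).
Shutter speed: 1/60 → 1/30 → 1/15 → 1/8 → 1/4 → 1/2 — 5 stops longer (brighter).
Net change so far: 8 stops brighter. Offset with the aperture: f/2 → f/2.8 → f/4 → f/5.6 → f/8 → f/11 → f/16 → f/22 → f/32.

f/32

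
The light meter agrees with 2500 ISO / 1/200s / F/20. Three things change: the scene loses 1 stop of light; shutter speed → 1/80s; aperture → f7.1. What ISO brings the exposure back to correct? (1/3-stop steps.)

ISO 250

Scene light: 1 stop darker.
Shutter speed: 1/200 → 1/160 → 1/125 → 1/100 → 1/80 — 1 1/3 stops longer (brighter).
Aperture: f/20 → f/18 → f/16 → f/14 → f/13 → f/11 → f/10 → f/9 → f/8 → f/7.1 — 3 stops wider (brighter).
Net so far: 3 1/3 stops brighter. ISO: 2500 → 2000 → 1600 → 1250 → 1000 → 800 → 640 → 500 → 400 → 320 → 250.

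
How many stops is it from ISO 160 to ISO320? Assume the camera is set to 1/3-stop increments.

1 stop

160 → 200 → 250 → 320 — count the steps: 3 third-stops = 1 stop.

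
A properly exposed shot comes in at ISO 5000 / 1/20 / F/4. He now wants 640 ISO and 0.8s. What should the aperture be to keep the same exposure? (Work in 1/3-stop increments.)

ISO: 5000 → 4000 → 3200 → 2500 → 2000 → 1600 → 1250 → 1000 → 800 → 640 — 3 stops dropped (darker).
Shutter speed: 1/20 → 1/15 → 1/13 → 1/10 → 1/8 → 1/6 → 1/5 → 1/4 → 0.3 → 0.4 → 0.5 → 0.6 → 0.8 — 4 stops slower (brighter).
Net change so far: 1 stop brighter. Offset with the aperture: f/4 → f/4.5 → f/5 → f/5.6.

f/5.6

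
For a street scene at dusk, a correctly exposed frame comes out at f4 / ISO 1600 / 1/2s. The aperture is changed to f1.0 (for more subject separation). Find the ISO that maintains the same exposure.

ISO 100

Aperture: f/4 → f/2.8 → f/2 → f/1.4 → f/1.0 — 4 stops opened up (brighter).
Need 4 stops darker from the ISO: 1600 → 800 → 400 → 200 → 100.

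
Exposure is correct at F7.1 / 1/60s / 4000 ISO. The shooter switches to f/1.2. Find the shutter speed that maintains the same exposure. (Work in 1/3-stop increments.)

1/2000s

Aperture: f/7.1 → f/6.3 → f/5.6 → f/5 → f/4.5 → f/4 → f/3.5 → f/3.2 → f/2.8 → f/2.5 → f/2.2 → f/2 → f/1.8 → f/1.6 → f/1.4 → f/1.2 — 5 stops larger aperture (brighter).
Need 5 stops darker from the shutter speed: 1/60 → 1/80 → 1/100 → 1/125 → 1/160 → 1/200 → 1/250 → 1/320 → 1/400 → 1/500 → 1/640 → 1/800 → 1/1000 → 1/1250 → 1/1600 → 1/2000.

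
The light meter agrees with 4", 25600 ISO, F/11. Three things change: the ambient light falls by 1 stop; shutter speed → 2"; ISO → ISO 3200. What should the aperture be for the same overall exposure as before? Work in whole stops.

Scene light: 1 stop darker.
Shutter speed: 4 → 2 — 1 stop shorter (darker).
ISO: 25600 → 12800 → 6400 → 3200 — 3 stops lower (darker).
Net so far: 5 stops darker. Aperture: f/11 → f/8 → f/5.6 → f/4 → f/2.8 → f/2.

f/2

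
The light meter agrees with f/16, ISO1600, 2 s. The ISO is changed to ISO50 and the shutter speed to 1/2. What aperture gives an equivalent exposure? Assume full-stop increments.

ISO: 1600 → 800 → 400 → 200 → 100 → 50 — 5 stops lower (darker).
Shutter speed: 2 → 1 → 1/2 — 2 stops faster (darker).
Net change so far: 7 stops darker. Offset with the aperture: f/16 → f/11 → f/8 → f/5.6 → f/4 → f/2.8 → f/2 → f/1.4.

f/1.4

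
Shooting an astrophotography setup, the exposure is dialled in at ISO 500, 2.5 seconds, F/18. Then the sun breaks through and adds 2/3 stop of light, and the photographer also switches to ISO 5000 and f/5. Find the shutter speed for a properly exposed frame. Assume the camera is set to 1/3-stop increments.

Scene light: 2/3 stop brighter.
ISO: 500 → 640 → 800 → 1000 → 1250 → 1600 → 2000 → 2500 → 3200 → 4000 → 5000 — 3 1/3 stops raised (brighter).
Aperture: f/18 → f/16 → f/14 → f/13 → f/11 → f/10 → f/9 → f/8 → f/7.1 → f/6.3 → f/5.6 → f/5 — 3 2/3 stops opened up (brighter).
Net so far: 7 2/3 stops brighter. Shutter speed: 2.5 → 2 → 1.6 → 1.3 → 1 → 0.8 → 0.6 → 0.5 → 0.4 → 0.3 → 1/4 → 1/5 → 1/6 → 1/8 → 1/10 → 1/13 → 1/15 → 1/20 → 1/25 → 1/30 → 1/40 → 1/50 → 1/60 → 1/80.

1/80s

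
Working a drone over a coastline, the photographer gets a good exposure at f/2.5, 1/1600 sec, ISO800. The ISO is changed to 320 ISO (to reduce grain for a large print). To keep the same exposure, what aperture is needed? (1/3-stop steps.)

ISO: 800 → 640 → 500 → 400 → 320 — 1 1/3 stops lower (darker).
Need 1 1/3 stops brighter from the aperture: f/2.5 → f/2.2 → f/2 → f/1.8 → f/1.6.

f/1.6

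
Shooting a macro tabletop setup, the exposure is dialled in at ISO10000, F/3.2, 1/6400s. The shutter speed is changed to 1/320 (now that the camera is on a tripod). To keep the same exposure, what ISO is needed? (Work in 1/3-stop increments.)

Shutter speed: 1/6400 → 1/5000 → 1/4000 → 1/3200 → 1/2500 → 1/2000 → 1/1600 → 1/1250 → 1/1000 → 1/800 → 1/640 → 1/500 → 1/400 → 1/320 — 4 1/3 stops slower (brighter).
Need 4 1/3 stops darker from the ISO: 10000 → 8000 → 6400 → 5000 → 4000 → 3200 → 2500 → 2000 → 1600 → 1250 → 1000 → 800 → 640 → 500.

ISO 500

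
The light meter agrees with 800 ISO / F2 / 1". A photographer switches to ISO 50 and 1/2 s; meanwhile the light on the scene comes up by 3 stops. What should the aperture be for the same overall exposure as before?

Scene light: 3 stops brighter.
ISO: 800 → 400 → 200 → 100 → 50 — 4 stops lower (darker).
Shutter speed: 1 → 1/2 — 1 stop shorter (darker).
Net so far: 2 stops darker. Aperture: f/2 → f/1.4 → f/1.0.

f/1.0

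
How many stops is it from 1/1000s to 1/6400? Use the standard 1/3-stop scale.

1/1000 → 1/1250 → 1/1600 → 1/2000 → 1/2500 → 1/3200 → 1/4000 → 1/5000 → 1/6400 — count the steps: 8 third-stops = 2 2/3 stops.

2 2/3 stops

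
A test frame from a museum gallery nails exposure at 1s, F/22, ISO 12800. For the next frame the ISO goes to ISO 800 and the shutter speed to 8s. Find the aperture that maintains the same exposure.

ISO: 12800 → 6400 → 3200 → 1600 → 800 — 4 stops dropped (darker).
Shutter speed: 1 → 2 → 4 → 8 — 3 stops longer (brighter).
Net change so far: 1 stop darker. Offset with the aperture: f/22 → f/16.

f/16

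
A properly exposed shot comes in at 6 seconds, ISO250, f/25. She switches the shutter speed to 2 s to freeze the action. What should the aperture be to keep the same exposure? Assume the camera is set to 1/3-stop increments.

Shutter speed: 6 → 5 → 4 → 3.2 → 2.5 → 2 — 1 2/3 stops faster (darker).
Need 1 2/3 stops brighter from the aperture: f/25 → f/22 → f/20 → f/18 → f/16 → f/14.

f/14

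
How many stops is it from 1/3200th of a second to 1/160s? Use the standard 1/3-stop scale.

1/3200 → 1/2500 → 1/2000 → 1/1600 → 1/1250 → 1/1000 → 1/800 → 1/640 → 1/500 → 1/400 → 1/320 → 1/250 → 1/200 → 1/160 — count the steps: 13 third-stops = 4 1/3 stops.

4 1/3 stops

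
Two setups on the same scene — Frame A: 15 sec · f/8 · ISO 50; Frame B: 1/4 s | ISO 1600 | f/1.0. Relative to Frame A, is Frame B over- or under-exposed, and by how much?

Aperture: f/8 → f/5.6 → f/4 → f/2.8 → f/2 → f/1.4 → f/1.0 — 6 stops opened up (brighter).
Shutter speed: 15 → 8 → 4 → 2 → 1 → 1/2 → 1/4 — 6 stops faster (darker).
ISO: 50 → 100 → 200 → 400 → 800 → 1600 — 5 stops raised (brighter).
Net: +6 −6 +5 = +5 stops.

5 stops brighter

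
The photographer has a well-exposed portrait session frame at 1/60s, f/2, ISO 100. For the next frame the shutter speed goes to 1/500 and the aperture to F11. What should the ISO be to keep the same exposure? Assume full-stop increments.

Shutter speed: 1/60 → 1/125 → 1/250 → 1/500 — 3 stops faster (darker).
Aperture: f/2 → f/2.8 → f/4 → f/5.6 → f/8 → f/11 — 5 stops smaller aperture (darker).
Net change so far: 8 stops darker. Offset with the ISO: 100 → 200 → 400 → 800 → 1600 → 3200 → 6400 → 12800 → 25600.

ISO 25600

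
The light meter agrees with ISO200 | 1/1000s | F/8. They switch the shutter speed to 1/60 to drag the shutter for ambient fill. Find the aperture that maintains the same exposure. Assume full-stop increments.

f/32

Shutter speed: 1/1000 → 1/500 → 1/250 → 1/125 → 1/60 — 4 stops longer (brighter).
Need 4 stops darker from the aperture: f/8 → f/11 → f/16 → f/22 → f/32.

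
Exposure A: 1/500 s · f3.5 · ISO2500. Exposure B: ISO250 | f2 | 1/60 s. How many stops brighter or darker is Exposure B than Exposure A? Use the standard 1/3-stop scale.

Aperture: f/3.5 → f/3.2 → f/2.8 → f/2.5 → f/2.2 → f/2 — 1 2/3 stops wider (brighter).
Shutter speed: 1/500 → 1/400 → 1/320 → 1/250 → 1/200 → 1/160 → 1/125 → 1/100 → 1/80 → 1/60 — 3 stops slower (brighter).
ISO: 2500 → 2000 → 1600 → 1250 → 1000 → 800 → 640 → 500 → 400 → 320 → 250 — 3 1/3 stops lower (darker).
Net: +1 2/3 +3 −3 1/3 = +1 1/3 stops.

1 1/3 stops brighter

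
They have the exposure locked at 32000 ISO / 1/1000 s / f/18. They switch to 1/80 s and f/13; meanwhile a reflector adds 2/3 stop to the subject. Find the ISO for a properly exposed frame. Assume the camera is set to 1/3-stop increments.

Scene light: 2/3 stop brighter.
Shutter speed: 1/1000 → 1/800 → 1/640 → 1/500 → 1/400 → 1/320 → 1/250 → 1/200 → 1/160 → 1/125 → 1/100 → 1/80 — 3 2/3 stops longer (brighter).
Aperture: f/18 → f/16 → f/14 → f/13 — 1 stop opened up (brighter).
Net so far: 5 1/3 stops brighter. ISO: 32000 → 25600 → 20000 → 16000 → 12800 → 10000 → 8000 → 6400 → 5000 → 4000 → 3200 → 2500 → 2000 → 1600 → 1250 → 1000 → 800.

ISO 800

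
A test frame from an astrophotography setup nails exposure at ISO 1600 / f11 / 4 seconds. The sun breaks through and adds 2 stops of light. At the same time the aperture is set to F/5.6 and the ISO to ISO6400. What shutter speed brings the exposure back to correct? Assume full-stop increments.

1/15s

Scene light: 2 stops brighter.
Aperture: f/11 → f/8 → f/5.6 — 2 stops larger aperture (brighter).
ISO: 1600 → 3200 → 6400 — 2 stops higher (brighter).
Net so far: 6 stops brighter. Shutter speed: 4 → 2 → 1 → 1/2 → 1/4 → 1/8 → 1/15.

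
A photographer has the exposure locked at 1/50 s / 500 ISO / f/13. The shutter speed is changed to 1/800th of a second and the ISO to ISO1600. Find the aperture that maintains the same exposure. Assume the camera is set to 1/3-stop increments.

Shutter speed: 1/50 → 1/60 → 1/80 → 1/100 → 1/125 → 1/160 → 1/200 → 1/250 → 1/320 → 1/400 → 1/500 → 1/640 → 1/800 — 4 stops shorter (darker).
ISO: 500 → 640 → 800 → 1000 → 1250 → 1600 — 1 2/3 stops higher (brighter).
Net change so far: 2 1/3 stops darker. Offset with the aperture: f/13 → f/11 → f/10 → f/9 → f/8 → f/7.1 → f/6.3 → f/5.6.

f/5.6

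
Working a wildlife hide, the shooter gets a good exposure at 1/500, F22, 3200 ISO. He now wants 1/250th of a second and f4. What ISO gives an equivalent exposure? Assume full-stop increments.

Shutter speed: 1/500 → 1/250 — 1 stop slower (brighter).
Aperture: f/22 → f/16 → f/11 → f/8 → f/5.6 → f/4 — 5 stops opened up (brighter).
Net change so far: 6 stops brighter. Offset with the ISO: 3200 → 1600 → 800 → 400 → 200 → 100 → 50.

ISO 50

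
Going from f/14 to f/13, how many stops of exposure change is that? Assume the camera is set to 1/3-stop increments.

f/14 → f/13 — count the steps: 1 third-stops = 1/3 stop.

1/3 stop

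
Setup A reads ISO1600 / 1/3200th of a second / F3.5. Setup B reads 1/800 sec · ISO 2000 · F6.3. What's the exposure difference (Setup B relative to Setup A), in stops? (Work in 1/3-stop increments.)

Aperture: f/3.5 → f/4 → f/4.5 → f/5 → f/5.6 → f/6.3 — 1 2/3 stops stopped down (darker).
Shutter speed: 1/3200 → 1/2500 → 1/2000 → 1/1600 → 1/1250 → 1/1000 → 1/800 — 2 stops slower (brighter).
ISO: 1600 → 2000 — 1/3 stop higher (brighter).
Net: −1 2/3 +2 +1/3 = +2/3 stops.

2/3 stop brighter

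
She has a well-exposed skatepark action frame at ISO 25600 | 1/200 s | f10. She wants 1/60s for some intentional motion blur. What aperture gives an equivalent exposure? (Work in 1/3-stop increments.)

f/18

Shutter speed: 1/200 → 1/160 → 1/125 → 1/100 → 1/80 → 1/60 — 1 2/3 stops longer (brighter).
Need 1 2/3 stops darker from the aperture: f/10 → f/11 → f/13 → f/14 → f/16 → f/18.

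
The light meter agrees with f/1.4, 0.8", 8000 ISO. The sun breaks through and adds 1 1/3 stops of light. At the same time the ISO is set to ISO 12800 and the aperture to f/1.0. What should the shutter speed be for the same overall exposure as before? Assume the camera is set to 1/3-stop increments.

Scene light: 1 1/3 stops brighter.
ISO: 8000 → 10000 → 12800 — 2/3 stop raised (brighter).
Aperture: f/1.4 → f/1.2 → f/1.1 → f/1.0 — 1 stop wider (brighter).
Net so far: 3 stops brighter. Shutter speed: 0.8 → 0.6 → 0.5 → 0.4 → 0.3 → 1/4 → 1/5 → 1/6 → 1/8 → 1/10.

1/10s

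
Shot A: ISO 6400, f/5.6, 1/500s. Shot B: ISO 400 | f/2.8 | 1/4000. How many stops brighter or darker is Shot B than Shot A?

Aperture: f/5.6 → f/4 → f/2.8 — 2 stops wider (brighter).
Shutter speed: 1/500 → 1/1000 → 1/2000 → 1/4000 — 3 stops shorter (darker).
ISO: 6400 → 3200 → 1600 → 800 → 400 — 4 stops lower (darker).
Net: +2 −3 −4 = −5 stops.

5 stops darker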